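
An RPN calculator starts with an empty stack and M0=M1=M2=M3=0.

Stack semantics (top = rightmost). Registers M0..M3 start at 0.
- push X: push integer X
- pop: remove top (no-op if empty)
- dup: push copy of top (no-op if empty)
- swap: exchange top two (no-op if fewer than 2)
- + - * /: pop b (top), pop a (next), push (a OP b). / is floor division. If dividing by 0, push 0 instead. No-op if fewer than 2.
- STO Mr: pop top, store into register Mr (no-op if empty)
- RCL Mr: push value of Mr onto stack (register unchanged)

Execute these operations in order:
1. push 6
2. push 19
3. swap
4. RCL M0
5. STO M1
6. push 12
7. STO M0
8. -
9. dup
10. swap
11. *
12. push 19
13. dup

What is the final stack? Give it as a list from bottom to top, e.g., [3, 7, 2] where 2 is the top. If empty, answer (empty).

Answer: [169, 19, 19]

Derivation:
After op 1 (push 6): stack=[6] mem=[0,0,0,0]
After op 2 (push 19): stack=[6,19] mem=[0,0,0,0]
After op 3 (swap): stack=[19,6] mem=[0,0,0,0]
After op 4 (RCL M0): stack=[19,6,0] mem=[0,0,0,0]
After op 5 (STO M1): stack=[19,6] mem=[0,0,0,0]
After op 6 (push 12): stack=[19,6,12] mem=[0,0,0,0]
After op 7 (STO M0): stack=[19,6] mem=[12,0,0,0]
After op 8 (-): stack=[13] mem=[12,0,0,0]
After op 9 (dup): stack=[13,13] mem=[12,0,0,0]
After op 10 (swap): stack=[13,13] mem=[12,0,0,0]
After op 11 (*): stack=[169] mem=[12,0,0,0]
After op 12 (push 19): stack=[169,19] mem=[12,0,0,0]
After op 13 (dup): stack=[169,19,19] mem=[12,0,0,0]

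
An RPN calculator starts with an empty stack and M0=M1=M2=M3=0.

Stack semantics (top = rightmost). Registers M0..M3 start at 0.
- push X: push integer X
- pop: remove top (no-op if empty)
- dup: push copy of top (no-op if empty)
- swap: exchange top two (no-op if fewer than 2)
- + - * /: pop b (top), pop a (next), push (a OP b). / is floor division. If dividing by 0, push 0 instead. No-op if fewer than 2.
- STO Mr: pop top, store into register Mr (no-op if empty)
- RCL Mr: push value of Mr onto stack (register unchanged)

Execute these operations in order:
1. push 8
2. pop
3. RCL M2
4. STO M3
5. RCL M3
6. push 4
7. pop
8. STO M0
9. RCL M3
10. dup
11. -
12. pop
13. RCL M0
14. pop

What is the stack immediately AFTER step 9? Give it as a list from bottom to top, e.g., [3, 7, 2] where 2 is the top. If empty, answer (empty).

After op 1 (push 8): stack=[8] mem=[0,0,0,0]
After op 2 (pop): stack=[empty] mem=[0,0,0,0]
After op 3 (RCL M2): stack=[0] mem=[0,0,0,0]
After op 4 (STO M3): stack=[empty] mem=[0,0,0,0]
After op 5 (RCL M3): stack=[0] mem=[0,0,0,0]
After op 6 (push 4): stack=[0,4] mem=[0,0,0,0]
After op 7 (pop): stack=[0] mem=[0,0,0,0]
After op 8 (STO M0): stack=[empty] mem=[0,0,0,0]
After op 9 (RCL M3): stack=[0] mem=[0,0,0,0]

[0]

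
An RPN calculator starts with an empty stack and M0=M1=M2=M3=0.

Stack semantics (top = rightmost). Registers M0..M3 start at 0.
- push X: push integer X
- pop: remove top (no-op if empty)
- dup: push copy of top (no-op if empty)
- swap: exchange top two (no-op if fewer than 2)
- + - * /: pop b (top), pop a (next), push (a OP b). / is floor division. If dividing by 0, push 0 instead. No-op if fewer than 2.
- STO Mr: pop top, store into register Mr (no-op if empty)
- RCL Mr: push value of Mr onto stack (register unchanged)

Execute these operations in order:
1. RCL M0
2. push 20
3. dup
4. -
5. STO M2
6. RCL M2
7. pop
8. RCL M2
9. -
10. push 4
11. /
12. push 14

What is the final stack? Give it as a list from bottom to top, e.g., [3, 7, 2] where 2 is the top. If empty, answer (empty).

After op 1 (RCL M0): stack=[0] mem=[0,0,0,0]
After op 2 (push 20): stack=[0,20] mem=[0,0,0,0]
After op 3 (dup): stack=[0,20,20] mem=[0,0,0,0]
After op 4 (-): stack=[0,0] mem=[0,0,0,0]
After op 5 (STO M2): stack=[0] mem=[0,0,0,0]
After op 6 (RCL M2): stack=[0,0] mem=[0,0,0,0]
After op 7 (pop): stack=[0] mem=[0,0,0,0]
After op 8 (RCL M2): stack=[0,0] mem=[0,0,0,0]
After op 9 (-): stack=[0] mem=[0,0,0,0]
After op 10 (push 4): stack=[0,4] mem=[0,0,0,0]
After op 11 (/): stack=[0] mem=[0,0,0,0]
After op 12 (push 14): stack=[0,14] mem=[0,0,0,0]

Answer: [0, 14]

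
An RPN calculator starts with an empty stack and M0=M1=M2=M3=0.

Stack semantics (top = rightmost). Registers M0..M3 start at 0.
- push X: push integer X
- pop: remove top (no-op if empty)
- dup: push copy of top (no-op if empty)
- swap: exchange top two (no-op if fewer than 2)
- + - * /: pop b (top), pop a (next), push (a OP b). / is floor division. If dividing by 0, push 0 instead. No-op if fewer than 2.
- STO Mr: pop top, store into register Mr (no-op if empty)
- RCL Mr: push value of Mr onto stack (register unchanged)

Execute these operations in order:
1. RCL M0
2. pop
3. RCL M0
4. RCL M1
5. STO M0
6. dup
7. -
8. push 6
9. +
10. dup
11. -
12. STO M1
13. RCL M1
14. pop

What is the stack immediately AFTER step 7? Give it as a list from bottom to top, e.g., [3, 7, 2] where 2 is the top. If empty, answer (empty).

After op 1 (RCL M0): stack=[0] mem=[0,0,0,0]
After op 2 (pop): stack=[empty] mem=[0,0,0,0]
After op 3 (RCL M0): stack=[0] mem=[0,0,0,0]
After op 4 (RCL M1): stack=[0,0] mem=[0,0,0,0]
After op 5 (STO M0): stack=[0] mem=[0,0,0,0]
After op 6 (dup): stack=[0,0] mem=[0,0,0,0]
After op 7 (-): stack=[0] mem=[0,0,0,0]

[0]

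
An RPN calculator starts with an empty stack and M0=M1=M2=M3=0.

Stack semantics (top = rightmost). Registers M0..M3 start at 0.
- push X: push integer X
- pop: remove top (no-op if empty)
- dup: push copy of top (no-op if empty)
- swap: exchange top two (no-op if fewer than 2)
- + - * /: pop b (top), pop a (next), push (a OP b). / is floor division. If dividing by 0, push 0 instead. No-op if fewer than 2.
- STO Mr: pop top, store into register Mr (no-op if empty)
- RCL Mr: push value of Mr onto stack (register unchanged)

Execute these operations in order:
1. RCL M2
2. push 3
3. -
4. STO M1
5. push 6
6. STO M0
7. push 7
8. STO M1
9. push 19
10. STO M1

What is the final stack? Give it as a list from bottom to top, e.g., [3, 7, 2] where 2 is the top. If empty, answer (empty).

After op 1 (RCL M2): stack=[0] mem=[0,0,0,0]
After op 2 (push 3): stack=[0,3] mem=[0,0,0,0]
After op 3 (-): stack=[-3] mem=[0,0,0,0]
After op 4 (STO M1): stack=[empty] mem=[0,-3,0,0]
After op 5 (push 6): stack=[6] mem=[0,-3,0,0]
After op 6 (STO M0): stack=[empty] mem=[6,-3,0,0]
After op 7 (push 7): stack=[7] mem=[6,-3,0,0]
After op 8 (STO M1): stack=[empty] mem=[6,7,0,0]
After op 9 (push 19): stack=[19] mem=[6,7,0,0]
After op 10 (STO M1): stack=[empty] mem=[6,19,0,0]

Answer: (empty)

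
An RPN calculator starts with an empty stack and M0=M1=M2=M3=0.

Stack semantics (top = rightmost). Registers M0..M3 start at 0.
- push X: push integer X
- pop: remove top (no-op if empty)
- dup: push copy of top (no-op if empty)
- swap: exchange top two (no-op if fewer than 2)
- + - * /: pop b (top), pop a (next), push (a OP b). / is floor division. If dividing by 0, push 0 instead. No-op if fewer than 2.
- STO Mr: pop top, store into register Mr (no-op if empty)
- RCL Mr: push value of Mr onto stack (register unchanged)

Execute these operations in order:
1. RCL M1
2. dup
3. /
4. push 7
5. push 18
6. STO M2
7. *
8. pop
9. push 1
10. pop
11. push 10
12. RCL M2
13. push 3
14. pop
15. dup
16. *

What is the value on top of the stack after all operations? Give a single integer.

Answer: 324

Derivation:
After op 1 (RCL M1): stack=[0] mem=[0,0,0,0]
After op 2 (dup): stack=[0,0] mem=[0,0,0,0]
After op 3 (/): stack=[0] mem=[0,0,0,0]
After op 4 (push 7): stack=[0,7] mem=[0,0,0,0]
After op 5 (push 18): stack=[0,7,18] mem=[0,0,0,0]
After op 6 (STO M2): stack=[0,7] mem=[0,0,18,0]
After op 7 (*): stack=[0] mem=[0,0,18,0]
After op 8 (pop): stack=[empty] mem=[0,0,18,0]
After op 9 (push 1): stack=[1] mem=[0,0,18,0]
After op 10 (pop): stack=[empty] mem=[0,0,18,0]
After op 11 (push 10): stack=[10] mem=[0,0,18,0]
After op 12 (RCL M2): stack=[10,18] mem=[0,0,18,0]
After op 13 (push 3): stack=[10,18,3] mem=[0,0,18,0]
After op 14 (pop): stack=[10,18] mem=[0,0,18,0]
After op 15 (dup): stack=[10,18,18] mem=[0,0,18,0]
After op 16 (*): stack=[10,324] mem=[0,0,18,0]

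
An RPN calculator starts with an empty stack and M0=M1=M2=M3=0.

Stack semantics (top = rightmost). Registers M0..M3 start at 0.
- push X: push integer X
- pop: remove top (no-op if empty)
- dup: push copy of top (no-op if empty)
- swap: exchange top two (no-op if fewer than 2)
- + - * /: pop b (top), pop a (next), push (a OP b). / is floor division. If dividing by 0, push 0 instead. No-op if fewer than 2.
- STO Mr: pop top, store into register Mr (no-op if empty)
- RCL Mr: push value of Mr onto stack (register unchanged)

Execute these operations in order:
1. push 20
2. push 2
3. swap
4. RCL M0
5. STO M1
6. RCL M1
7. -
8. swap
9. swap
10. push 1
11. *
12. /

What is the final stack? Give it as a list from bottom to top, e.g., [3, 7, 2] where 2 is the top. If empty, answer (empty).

After op 1 (push 20): stack=[20] mem=[0,0,0,0]
After op 2 (push 2): stack=[20,2] mem=[0,0,0,0]
After op 3 (swap): stack=[2,20] mem=[0,0,0,0]
After op 4 (RCL M0): stack=[2,20,0] mem=[0,0,0,0]
After op 5 (STO M1): stack=[2,20] mem=[0,0,0,0]
After op 6 (RCL M1): stack=[2,20,0] mem=[0,0,0,0]
After op 7 (-): stack=[2,20] mem=[0,0,0,0]
After op 8 (swap): stack=[20,2] mem=[0,0,0,0]
After op 9 (swap): stack=[2,20] mem=[0,0,0,0]
After op 10 (push 1): stack=[2,20,1] mem=[0,0,0,0]
After op 11 (*): stack=[2,20] mem=[0,0,0,0]
After op 12 (/): stack=[0] mem=[0,0,0,0]

Answer: [0]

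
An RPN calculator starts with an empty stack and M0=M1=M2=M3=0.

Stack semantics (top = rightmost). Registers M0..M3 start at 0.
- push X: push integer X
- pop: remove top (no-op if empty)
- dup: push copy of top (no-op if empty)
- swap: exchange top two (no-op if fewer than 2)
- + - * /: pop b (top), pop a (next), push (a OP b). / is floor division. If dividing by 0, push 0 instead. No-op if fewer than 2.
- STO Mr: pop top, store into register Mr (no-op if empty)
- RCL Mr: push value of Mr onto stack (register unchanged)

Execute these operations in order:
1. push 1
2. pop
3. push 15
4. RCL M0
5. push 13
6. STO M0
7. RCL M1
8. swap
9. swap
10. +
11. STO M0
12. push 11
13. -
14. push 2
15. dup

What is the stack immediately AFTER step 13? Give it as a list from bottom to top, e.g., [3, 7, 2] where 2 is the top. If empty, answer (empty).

After op 1 (push 1): stack=[1] mem=[0,0,0,0]
After op 2 (pop): stack=[empty] mem=[0,0,0,0]
After op 3 (push 15): stack=[15] mem=[0,0,0,0]
After op 4 (RCL M0): stack=[15,0] mem=[0,0,0,0]
After op 5 (push 13): stack=[15,0,13] mem=[0,0,0,0]
After op 6 (STO M0): stack=[15,0] mem=[13,0,0,0]
After op 7 (RCL M1): stack=[15,0,0] mem=[13,0,0,0]
After op 8 (swap): stack=[15,0,0] mem=[13,0,0,0]
After op 9 (swap): stack=[15,0,0] mem=[13,0,0,0]
After op 10 (+): stack=[15,0] mem=[13,0,0,0]
After op 11 (STO M0): stack=[15] mem=[0,0,0,0]
After op 12 (push 11): stack=[15,11] mem=[0,0,0,0]
After op 13 (-): stack=[4] mem=[0,0,0,0]

[4]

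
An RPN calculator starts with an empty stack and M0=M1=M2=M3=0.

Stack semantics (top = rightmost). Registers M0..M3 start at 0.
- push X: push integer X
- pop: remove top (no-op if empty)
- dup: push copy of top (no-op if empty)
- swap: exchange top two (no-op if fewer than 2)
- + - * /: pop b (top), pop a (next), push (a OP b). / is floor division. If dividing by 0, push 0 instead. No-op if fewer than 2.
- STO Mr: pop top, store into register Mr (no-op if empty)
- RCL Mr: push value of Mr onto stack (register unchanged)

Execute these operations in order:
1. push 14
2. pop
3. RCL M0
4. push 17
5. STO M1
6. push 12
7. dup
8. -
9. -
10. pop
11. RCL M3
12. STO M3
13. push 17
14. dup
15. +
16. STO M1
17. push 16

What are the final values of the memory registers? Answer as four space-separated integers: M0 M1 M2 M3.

After op 1 (push 14): stack=[14] mem=[0,0,0,0]
After op 2 (pop): stack=[empty] mem=[0,0,0,0]
After op 3 (RCL M0): stack=[0] mem=[0,0,0,0]
After op 4 (push 17): stack=[0,17] mem=[0,0,0,0]
After op 5 (STO M1): stack=[0] mem=[0,17,0,0]
After op 6 (push 12): stack=[0,12] mem=[0,17,0,0]
After op 7 (dup): stack=[0,12,12] mem=[0,17,0,0]
After op 8 (-): stack=[0,0] mem=[0,17,0,0]
After op 9 (-): stack=[0] mem=[0,17,0,0]
After op 10 (pop): stack=[empty] mem=[0,17,0,0]
After op 11 (RCL M3): stack=[0] mem=[0,17,0,0]
After op 12 (STO M3): stack=[empty] mem=[0,17,0,0]
After op 13 (push 17): stack=[17] mem=[0,17,0,0]
After op 14 (dup): stack=[17,17] mem=[0,17,0,0]
After op 15 (+): stack=[34] mem=[0,17,0,0]
After op 16 (STO M1): stack=[empty] mem=[0,34,0,0]
After op 17 (push 16): stack=[16] mem=[0,34,0,0]

Answer: 0 34 0 0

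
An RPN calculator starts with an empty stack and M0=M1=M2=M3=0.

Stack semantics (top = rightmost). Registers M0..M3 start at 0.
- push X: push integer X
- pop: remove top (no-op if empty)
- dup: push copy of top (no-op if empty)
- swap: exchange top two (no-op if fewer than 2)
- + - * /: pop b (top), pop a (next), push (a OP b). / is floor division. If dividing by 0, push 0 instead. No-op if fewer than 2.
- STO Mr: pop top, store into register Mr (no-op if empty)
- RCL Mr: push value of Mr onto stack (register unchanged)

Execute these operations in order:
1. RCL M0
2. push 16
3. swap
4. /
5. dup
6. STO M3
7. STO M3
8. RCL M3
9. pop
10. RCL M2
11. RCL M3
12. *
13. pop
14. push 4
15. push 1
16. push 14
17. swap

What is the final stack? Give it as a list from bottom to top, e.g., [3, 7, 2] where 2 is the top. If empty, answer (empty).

Answer: [4, 14, 1]

Derivation:
After op 1 (RCL M0): stack=[0] mem=[0,0,0,0]
After op 2 (push 16): stack=[0,16] mem=[0,0,0,0]
After op 3 (swap): stack=[16,0] mem=[0,0,0,0]
After op 4 (/): stack=[0] mem=[0,0,0,0]
After op 5 (dup): stack=[0,0] mem=[0,0,0,0]
After op 6 (STO M3): stack=[0] mem=[0,0,0,0]
After op 7 (STO M3): stack=[empty] mem=[0,0,0,0]
After op 8 (RCL M3): stack=[0] mem=[0,0,0,0]
After op 9 (pop): stack=[empty] mem=[0,0,0,0]
After op 10 (RCL M2): stack=[0] mem=[0,0,0,0]
After op 11 (RCL M3): stack=[0,0] mem=[0,0,0,0]
After op 12 (*): stack=[0] mem=[0,0,0,0]
After op 13 (pop): stack=[empty] mem=[0,0,0,0]
After op 14 (push 4): stack=[4] mem=[0,0,0,0]
After op 15 (push 1): stack=[4,1] mem=[0,0,0,0]
After op 16 (push 14): stack=[4,1,14] mem=[0,0,0,0]
After op 17 (swap): stack=[4,14,1] mem=[0,0,0,0]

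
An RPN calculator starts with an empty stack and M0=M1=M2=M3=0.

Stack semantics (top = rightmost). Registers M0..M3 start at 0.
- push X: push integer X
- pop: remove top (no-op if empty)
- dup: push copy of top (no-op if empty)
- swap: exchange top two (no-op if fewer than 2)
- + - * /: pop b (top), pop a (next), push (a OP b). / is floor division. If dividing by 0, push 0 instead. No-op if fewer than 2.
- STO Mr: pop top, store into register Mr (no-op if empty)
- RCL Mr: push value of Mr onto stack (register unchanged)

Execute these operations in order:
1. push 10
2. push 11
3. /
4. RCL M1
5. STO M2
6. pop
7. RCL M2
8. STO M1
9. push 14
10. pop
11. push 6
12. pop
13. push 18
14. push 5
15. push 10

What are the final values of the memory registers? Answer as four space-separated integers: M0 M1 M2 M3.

Answer: 0 0 0 0

Derivation:
After op 1 (push 10): stack=[10] mem=[0,0,0,0]
After op 2 (push 11): stack=[10,11] mem=[0,0,0,0]
After op 3 (/): stack=[0] mem=[0,0,0,0]
After op 4 (RCL M1): stack=[0,0] mem=[0,0,0,0]
After op 5 (STO M2): stack=[0] mem=[0,0,0,0]
After op 6 (pop): stack=[empty] mem=[0,0,0,0]
After op 7 (RCL M2): stack=[0] mem=[0,0,0,0]
After op 8 (STO M1): stack=[empty] mem=[0,0,0,0]
After op 9 (push 14): stack=[14] mem=[0,0,0,0]
After op 10 (pop): stack=[empty] mem=[0,0,0,0]
After op 11 (push 6): stack=[6] mem=[0,0,0,0]
After op 12 (pop): stack=[empty] mem=[0,0,0,0]
After op 13 (push 18): stack=[18] mem=[0,0,0,0]
After op 14 (push 5): stack=[18,5] mem=[0,0,0,0]
After op 15 (push 10): stack=[18,5,10] mem=[0,0,0,0]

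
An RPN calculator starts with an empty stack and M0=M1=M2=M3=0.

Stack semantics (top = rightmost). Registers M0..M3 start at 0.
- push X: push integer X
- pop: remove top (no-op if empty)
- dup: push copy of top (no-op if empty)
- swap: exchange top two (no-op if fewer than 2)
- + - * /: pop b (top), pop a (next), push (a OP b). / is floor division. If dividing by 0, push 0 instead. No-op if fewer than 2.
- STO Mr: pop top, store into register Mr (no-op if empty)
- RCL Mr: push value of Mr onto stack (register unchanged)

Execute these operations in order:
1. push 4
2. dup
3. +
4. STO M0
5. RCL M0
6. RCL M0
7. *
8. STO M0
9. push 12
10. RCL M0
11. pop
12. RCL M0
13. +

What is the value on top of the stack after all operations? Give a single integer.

Answer: 76

Derivation:
After op 1 (push 4): stack=[4] mem=[0,0,0,0]
After op 2 (dup): stack=[4,4] mem=[0,0,0,0]
After op 3 (+): stack=[8] mem=[0,0,0,0]
After op 4 (STO M0): stack=[empty] mem=[8,0,0,0]
After op 5 (RCL M0): stack=[8] mem=[8,0,0,0]
After op 6 (RCL M0): stack=[8,8] mem=[8,0,0,0]
After op 7 (*): stack=[64] mem=[8,0,0,0]
After op 8 (STO M0): stack=[empty] mem=[64,0,0,0]
After op 9 (push 12): stack=[12] mem=[64,0,0,0]
After op 10 (RCL M0): stack=[12,64] mem=[64,0,0,0]
After op 11 (pop): stack=[12] mem=[64,0,0,0]
After op 12 (RCL M0): stack=[12,64] mem=[64,0,0,0]
After op 13 (+): stack=[76] mem=[64,0,0,0]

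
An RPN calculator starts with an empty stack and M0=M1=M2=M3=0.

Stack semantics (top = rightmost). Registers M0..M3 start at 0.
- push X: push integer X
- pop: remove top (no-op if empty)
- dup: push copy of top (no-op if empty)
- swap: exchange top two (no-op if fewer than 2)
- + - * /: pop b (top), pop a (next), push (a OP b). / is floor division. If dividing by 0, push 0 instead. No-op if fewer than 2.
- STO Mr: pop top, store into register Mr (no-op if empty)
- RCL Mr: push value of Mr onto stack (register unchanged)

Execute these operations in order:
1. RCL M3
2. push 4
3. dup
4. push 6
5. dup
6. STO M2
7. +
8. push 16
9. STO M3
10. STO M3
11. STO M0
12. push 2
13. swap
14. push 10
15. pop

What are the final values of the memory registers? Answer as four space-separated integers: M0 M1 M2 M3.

Answer: 4 0 6 10

Derivation:
After op 1 (RCL M3): stack=[0] mem=[0,0,0,0]
After op 2 (push 4): stack=[0,4] mem=[0,0,0,0]
After op 3 (dup): stack=[0,4,4] mem=[0,0,0,0]
After op 4 (push 6): stack=[0,4,4,6] mem=[0,0,0,0]
After op 5 (dup): stack=[0,4,4,6,6] mem=[0,0,0,0]
After op 6 (STO M2): stack=[0,4,4,6] mem=[0,0,6,0]
After op 7 (+): stack=[0,4,10] mem=[0,0,6,0]
After op 8 (push 16): stack=[0,4,10,16] mem=[0,0,6,0]
After op 9 (STO M3): stack=[0,4,10] mem=[0,0,6,16]
After op 10 (STO M3): stack=[0,4] mem=[0,0,6,10]
After op 11 (STO M0): stack=[0] mem=[4,0,6,10]
After op 12 (push 2): stack=[0,2] mem=[4,0,6,10]
After op 13 (swap): stack=[2,0] mem=[4,0,6,10]
After op 14 (push 10): stack=[2,0,10] mem=[4,0,6,10]
After op 15 (pop): stack=[2,0] mem=[4,0,6,10]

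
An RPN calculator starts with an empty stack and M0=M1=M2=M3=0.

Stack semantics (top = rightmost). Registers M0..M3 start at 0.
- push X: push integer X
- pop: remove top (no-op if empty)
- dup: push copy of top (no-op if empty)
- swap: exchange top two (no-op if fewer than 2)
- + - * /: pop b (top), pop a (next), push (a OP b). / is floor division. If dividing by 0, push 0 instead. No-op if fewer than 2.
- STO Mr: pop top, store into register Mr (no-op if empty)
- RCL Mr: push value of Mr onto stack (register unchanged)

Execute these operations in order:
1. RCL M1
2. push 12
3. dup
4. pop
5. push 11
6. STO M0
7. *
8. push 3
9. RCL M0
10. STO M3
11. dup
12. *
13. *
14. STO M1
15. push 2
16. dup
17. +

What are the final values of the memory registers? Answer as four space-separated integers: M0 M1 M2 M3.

Answer: 11 0 0 11

Derivation:
After op 1 (RCL M1): stack=[0] mem=[0,0,0,0]
After op 2 (push 12): stack=[0,12] mem=[0,0,0,0]
After op 3 (dup): stack=[0,12,12] mem=[0,0,0,0]
After op 4 (pop): stack=[0,12] mem=[0,0,0,0]
After op 5 (push 11): stack=[0,12,11] mem=[0,0,0,0]
After op 6 (STO M0): stack=[0,12] mem=[11,0,0,0]
After op 7 (*): stack=[0] mem=[11,0,0,0]
After op 8 (push 3): stack=[0,3] mem=[11,0,0,0]
After op 9 (RCL M0): stack=[0,3,11] mem=[11,0,0,0]
After op 10 (STO M3): stack=[0,3] mem=[11,0,0,11]
After op 11 (dup): stack=[0,3,3] mem=[11,0,0,11]
After op 12 (*): stack=[0,9] mem=[11,0,0,11]
After op 13 (*): stack=[0] mem=[11,0,0,11]
After op 14 (STO M1): stack=[empty] mem=[11,0,0,11]
After op 15 (push 2): stack=[2] mem=[11,0,0,11]
After op 16 (dup): stack=[2,2] mem=[11,0,0,11]
After op 17 (+): stack=[4] mem=[11,0,0,11]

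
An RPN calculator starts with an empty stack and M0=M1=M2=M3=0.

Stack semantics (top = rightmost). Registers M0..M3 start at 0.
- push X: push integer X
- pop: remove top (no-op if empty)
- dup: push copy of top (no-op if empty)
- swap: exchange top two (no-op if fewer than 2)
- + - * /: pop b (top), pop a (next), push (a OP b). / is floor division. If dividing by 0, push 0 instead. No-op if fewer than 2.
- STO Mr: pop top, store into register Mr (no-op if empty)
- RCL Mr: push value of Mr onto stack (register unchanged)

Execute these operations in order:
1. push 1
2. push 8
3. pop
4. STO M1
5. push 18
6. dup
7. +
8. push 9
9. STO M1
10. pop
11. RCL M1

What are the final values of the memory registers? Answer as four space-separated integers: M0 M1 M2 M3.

After op 1 (push 1): stack=[1] mem=[0,0,0,0]
After op 2 (push 8): stack=[1,8] mem=[0,0,0,0]
After op 3 (pop): stack=[1] mem=[0,0,0,0]
After op 4 (STO M1): stack=[empty] mem=[0,1,0,0]
After op 5 (push 18): stack=[18] mem=[0,1,0,0]
After op 6 (dup): stack=[18,18] mem=[0,1,0,0]
After op 7 (+): stack=[36] mem=[0,1,0,0]
After op 8 (push 9): stack=[36,9] mem=[0,1,0,0]
After op 9 (STO M1): stack=[36] mem=[0,9,0,0]
After op 10 (pop): stack=[empty] mem=[0,9,0,0]
After op 11 (RCL M1): stack=[9] mem=[0,9,0,0]

Answer: 0 9 0 0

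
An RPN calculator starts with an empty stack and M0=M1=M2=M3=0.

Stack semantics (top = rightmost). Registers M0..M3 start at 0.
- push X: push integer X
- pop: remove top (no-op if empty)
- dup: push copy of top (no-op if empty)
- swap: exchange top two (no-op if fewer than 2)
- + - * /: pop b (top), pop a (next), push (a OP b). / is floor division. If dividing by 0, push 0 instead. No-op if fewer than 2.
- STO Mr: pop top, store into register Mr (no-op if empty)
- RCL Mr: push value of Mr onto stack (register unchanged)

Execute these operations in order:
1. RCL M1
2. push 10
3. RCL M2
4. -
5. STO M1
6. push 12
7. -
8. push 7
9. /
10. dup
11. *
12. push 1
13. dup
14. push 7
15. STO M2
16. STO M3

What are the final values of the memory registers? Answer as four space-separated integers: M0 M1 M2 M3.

After op 1 (RCL M1): stack=[0] mem=[0,0,0,0]
After op 2 (push 10): stack=[0,10] mem=[0,0,0,0]
After op 3 (RCL M2): stack=[0,10,0] mem=[0,0,0,0]
After op 4 (-): stack=[0,10] mem=[0,0,0,0]
After op 5 (STO M1): stack=[0] mem=[0,10,0,0]
After op 6 (push 12): stack=[0,12] mem=[0,10,0,0]
After op 7 (-): stack=[-12] mem=[0,10,0,0]
After op 8 (push 7): stack=[-12,7] mem=[0,10,0,0]
After op 9 (/): stack=[-2] mem=[0,10,0,0]
After op 10 (dup): stack=[-2,-2] mem=[0,10,0,0]
After op 11 (*): stack=[4] mem=[0,10,0,0]
After op 12 (push 1): stack=[4,1] mem=[0,10,0,0]
After op 13 (dup): stack=[4,1,1] mem=[0,10,0,0]
After op 14 (push 7): stack=[4,1,1,7] mem=[0,10,0,0]
After op 15 (STO M2): stack=[4,1,1] mem=[0,10,7,0]
After op 16 (STO M3): stack=[4,1] mem=[0,10,7,1]

Answer: 0 10 7 1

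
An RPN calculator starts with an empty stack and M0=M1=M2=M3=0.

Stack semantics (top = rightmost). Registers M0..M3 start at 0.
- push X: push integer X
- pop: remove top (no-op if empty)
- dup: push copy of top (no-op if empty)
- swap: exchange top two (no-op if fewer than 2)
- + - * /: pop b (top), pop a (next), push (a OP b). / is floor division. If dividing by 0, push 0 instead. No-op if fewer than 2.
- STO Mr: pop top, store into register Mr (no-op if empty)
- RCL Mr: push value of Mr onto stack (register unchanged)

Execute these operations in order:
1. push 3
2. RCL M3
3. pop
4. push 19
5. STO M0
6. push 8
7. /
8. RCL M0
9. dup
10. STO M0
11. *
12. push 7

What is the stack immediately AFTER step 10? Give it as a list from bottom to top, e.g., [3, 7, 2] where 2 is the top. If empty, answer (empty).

After op 1 (push 3): stack=[3] mem=[0,0,0,0]
After op 2 (RCL M3): stack=[3,0] mem=[0,0,0,0]
After op 3 (pop): stack=[3] mem=[0,0,0,0]
After op 4 (push 19): stack=[3,19] mem=[0,0,0,0]
After op 5 (STO M0): stack=[3] mem=[19,0,0,0]
After op 6 (push 8): stack=[3,8] mem=[19,0,0,0]
After op 7 (/): stack=[0] mem=[19,0,0,0]
After op 8 (RCL M0): stack=[0,19] mem=[19,0,0,0]
After op 9 (dup): stack=[0,19,19] mem=[19,0,0,0]
After op 10 (STO M0): stack=[0,19] mem=[19,0,0,0]

[0, 19]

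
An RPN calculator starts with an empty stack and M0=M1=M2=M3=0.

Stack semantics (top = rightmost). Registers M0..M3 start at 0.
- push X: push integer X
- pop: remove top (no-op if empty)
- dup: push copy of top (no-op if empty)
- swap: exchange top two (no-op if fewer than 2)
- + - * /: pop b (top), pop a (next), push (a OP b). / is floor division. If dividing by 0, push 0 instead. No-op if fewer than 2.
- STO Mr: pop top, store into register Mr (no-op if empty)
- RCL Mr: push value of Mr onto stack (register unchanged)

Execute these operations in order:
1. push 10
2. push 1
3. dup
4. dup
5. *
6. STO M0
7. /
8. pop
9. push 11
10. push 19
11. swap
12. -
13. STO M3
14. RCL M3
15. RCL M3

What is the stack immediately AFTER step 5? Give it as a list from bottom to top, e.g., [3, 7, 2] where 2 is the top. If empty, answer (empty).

After op 1 (push 10): stack=[10] mem=[0,0,0,0]
After op 2 (push 1): stack=[10,1] mem=[0,0,0,0]
After op 3 (dup): stack=[10,1,1] mem=[0,0,0,0]
After op 4 (dup): stack=[10,1,1,1] mem=[0,0,0,0]
After op 5 (*): stack=[10,1,1] mem=[0,0,0,0]

[10, 1, 1]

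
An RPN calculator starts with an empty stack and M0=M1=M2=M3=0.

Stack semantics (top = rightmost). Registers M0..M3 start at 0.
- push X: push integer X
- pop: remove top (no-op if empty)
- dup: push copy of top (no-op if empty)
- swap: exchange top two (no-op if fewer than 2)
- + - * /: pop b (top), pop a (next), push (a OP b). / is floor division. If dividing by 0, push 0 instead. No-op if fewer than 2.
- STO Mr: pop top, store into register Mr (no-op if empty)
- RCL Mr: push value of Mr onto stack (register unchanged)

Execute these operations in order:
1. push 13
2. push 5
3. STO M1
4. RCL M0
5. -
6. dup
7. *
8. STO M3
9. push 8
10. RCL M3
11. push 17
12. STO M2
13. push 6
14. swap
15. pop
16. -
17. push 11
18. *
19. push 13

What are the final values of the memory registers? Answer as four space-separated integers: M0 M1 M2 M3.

After op 1 (push 13): stack=[13] mem=[0,0,0,0]
After op 2 (push 5): stack=[13,5] mem=[0,0,0,0]
After op 3 (STO M1): stack=[13] mem=[0,5,0,0]
After op 4 (RCL M0): stack=[13,0] mem=[0,5,0,0]
After op 5 (-): stack=[13] mem=[0,5,0,0]
After op 6 (dup): stack=[13,13] mem=[0,5,0,0]
After op 7 (*): stack=[169] mem=[0,5,0,0]
After op 8 (STO M3): stack=[empty] mem=[0,5,0,169]
After op 9 (push 8): stack=[8] mem=[0,5,0,169]
After op 10 (RCL M3): stack=[8,169] mem=[0,5,0,169]
After op 11 (push 17): stack=[8,169,17] mem=[0,5,0,169]
After op 12 (STO M2): stack=[8,169] mem=[0,5,17,169]
After op 13 (push 6): stack=[8,169,6] mem=[0,5,17,169]
After op 14 (swap): stack=[8,6,169] mem=[0,5,17,169]
After op 15 (pop): stack=[8,6] mem=[0,5,17,169]
After op 16 (-): stack=[2] mem=[0,5,17,169]
After op 17 (push 11): stack=[2,11] mem=[0,5,17,169]
After op 18 (*): stack=[22] mem=[0,5,17,169]
After op 19 (push 13): stack=[22,13] mem=[0,5,17,169]

Answer: 0 5 17 169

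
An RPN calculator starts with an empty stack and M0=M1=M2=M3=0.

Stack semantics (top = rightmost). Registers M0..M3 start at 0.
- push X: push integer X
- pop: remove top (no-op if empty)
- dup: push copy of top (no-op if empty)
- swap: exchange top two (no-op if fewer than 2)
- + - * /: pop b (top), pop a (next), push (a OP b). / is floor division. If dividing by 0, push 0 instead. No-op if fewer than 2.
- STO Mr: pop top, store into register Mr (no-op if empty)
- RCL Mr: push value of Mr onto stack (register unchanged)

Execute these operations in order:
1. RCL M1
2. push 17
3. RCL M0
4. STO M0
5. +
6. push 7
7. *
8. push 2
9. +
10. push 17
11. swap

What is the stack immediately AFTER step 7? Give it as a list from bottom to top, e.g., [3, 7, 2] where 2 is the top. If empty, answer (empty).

After op 1 (RCL M1): stack=[0] mem=[0,0,0,0]
After op 2 (push 17): stack=[0,17] mem=[0,0,0,0]
After op 3 (RCL M0): stack=[0,17,0] mem=[0,0,0,0]
After op 4 (STO M0): stack=[0,17] mem=[0,0,0,0]
After op 5 (+): stack=[17] mem=[0,0,0,0]
After op 6 (push 7): stack=[17,7] mem=[0,0,0,0]
After op 7 (*): stack=[119] mem=[0,0,0,0]

[119]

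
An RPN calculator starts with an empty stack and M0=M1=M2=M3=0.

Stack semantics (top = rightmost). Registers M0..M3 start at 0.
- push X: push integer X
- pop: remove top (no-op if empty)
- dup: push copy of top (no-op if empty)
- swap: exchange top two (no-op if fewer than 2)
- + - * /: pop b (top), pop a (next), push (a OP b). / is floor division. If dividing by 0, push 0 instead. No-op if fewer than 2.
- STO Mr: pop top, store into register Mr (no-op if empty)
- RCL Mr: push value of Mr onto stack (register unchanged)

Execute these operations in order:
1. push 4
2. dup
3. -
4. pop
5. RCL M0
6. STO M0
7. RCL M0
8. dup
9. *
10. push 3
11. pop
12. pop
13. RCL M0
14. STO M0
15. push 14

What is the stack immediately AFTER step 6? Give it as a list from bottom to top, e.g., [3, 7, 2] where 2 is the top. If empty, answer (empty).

After op 1 (push 4): stack=[4] mem=[0,0,0,0]
After op 2 (dup): stack=[4,4] mem=[0,0,0,0]
After op 3 (-): stack=[0] mem=[0,0,0,0]
After op 4 (pop): stack=[empty] mem=[0,0,0,0]
After op 5 (RCL M0): stack=[0] mem=[0,0,0,0]
After op 6 (STO M0): stack=[empty] mem=[0,0,0,0]

(empty)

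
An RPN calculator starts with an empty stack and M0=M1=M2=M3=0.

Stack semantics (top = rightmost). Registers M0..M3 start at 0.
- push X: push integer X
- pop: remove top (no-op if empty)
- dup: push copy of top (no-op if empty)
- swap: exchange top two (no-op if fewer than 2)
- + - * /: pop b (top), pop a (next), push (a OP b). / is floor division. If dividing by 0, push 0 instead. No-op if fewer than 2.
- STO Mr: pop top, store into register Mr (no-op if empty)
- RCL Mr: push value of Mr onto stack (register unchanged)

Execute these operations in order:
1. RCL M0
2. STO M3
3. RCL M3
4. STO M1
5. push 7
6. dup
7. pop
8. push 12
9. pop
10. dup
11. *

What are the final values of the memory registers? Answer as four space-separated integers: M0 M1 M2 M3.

After op 1 (RCL M0): stack=[0] mem=[0,0,0,0]
After op 2 (STO M3): stack=[empty] mem=[0,0,0,0]
After op 3 (RCL M3): stack=[0] mem=[0,0,0,0]
After op 4 (STO M1): stack=[empty] mem=[0,0,0,0]
After op 5 (push 7): stack=[7] mem=[0,0,0,0]
After op 6 (dup): stack=[7,7] mem=[0,0,0,0]
After op 7 (pop): stack=[7] mem=[0,0,0,0]
After op 8 (push 12): stack=[7,12] mem=[0,0,0,0]
After op 9 (pop): stack=[7] mem=[0,0,0,0]
After op 10 (dup): stack=[7,7] mem=[0,0,0,0]
After op 11 (*): stack=[49] mem=[0,0,0,0]

Answer: 0 0 0 0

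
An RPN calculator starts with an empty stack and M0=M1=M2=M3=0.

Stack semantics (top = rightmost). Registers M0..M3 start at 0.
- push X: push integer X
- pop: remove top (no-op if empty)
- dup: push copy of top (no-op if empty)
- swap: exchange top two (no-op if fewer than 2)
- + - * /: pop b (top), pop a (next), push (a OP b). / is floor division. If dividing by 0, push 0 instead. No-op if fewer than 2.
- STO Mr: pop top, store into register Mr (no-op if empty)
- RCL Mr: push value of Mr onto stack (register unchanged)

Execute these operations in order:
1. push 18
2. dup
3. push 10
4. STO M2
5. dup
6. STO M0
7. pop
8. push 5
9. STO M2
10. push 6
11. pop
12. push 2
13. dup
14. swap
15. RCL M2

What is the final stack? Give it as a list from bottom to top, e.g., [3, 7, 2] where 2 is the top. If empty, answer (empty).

After op 1 (push 18): stack=[18] mem=[0,0,0,0]
After op 2 (dup): stack=[18,18] mem=[0,0,0,0]
After op 3 (push 10): stack=[18,18,10] mem=[0,0,0,0]
After op 4 (STO M2): stack=[18,18] mem=[0,0,10,0]
After op 5 (dup): stack=[18,18,18] mem=[0,0,10,0]
After op 6 (STO M0): stack=[18,18] mem=[18,0,10,0]
After op 7 (pop): stack=[18] mem=[18,0,10,0]
After op 8 (push 5): stack=[18,5] mem=[18,0,10,0]
After op 9 (STO M2): stack=[18] mem=[18,0,5,0]
After op 10 (push 6): stack=[18,6] mem=[18,0,5,0]
After op 11 (pop): stack=[18] mem=[18,0,5,0]
After op 12 (push 2): stack=[18,2] mem=[18,0,5,0]
After op 13 (dup): stack=[18,2,2] mem=[18,0,5,0]
After op 14 (swap): stack=[18,2,2] mem=[18,0,5,0]
After op 15 (RCL M2): stack=[18,2,2,5] mem=[18,0,5,0]

Answer: [18, 2, 2, 5]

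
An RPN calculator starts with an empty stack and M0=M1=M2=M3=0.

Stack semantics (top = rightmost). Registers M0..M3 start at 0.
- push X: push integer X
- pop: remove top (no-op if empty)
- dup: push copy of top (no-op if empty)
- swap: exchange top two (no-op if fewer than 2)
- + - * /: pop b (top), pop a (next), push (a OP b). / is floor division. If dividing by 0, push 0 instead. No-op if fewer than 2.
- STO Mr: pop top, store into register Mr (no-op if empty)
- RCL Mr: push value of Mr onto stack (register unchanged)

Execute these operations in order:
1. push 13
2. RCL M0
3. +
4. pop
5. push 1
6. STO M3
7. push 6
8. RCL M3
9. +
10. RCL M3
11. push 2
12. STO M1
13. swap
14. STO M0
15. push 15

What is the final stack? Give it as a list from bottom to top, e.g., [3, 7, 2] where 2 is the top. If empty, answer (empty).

After op 1 (push 13): stack=[13] mem=[0,0,0,0]
After op 2 (RCL M0): stack=[13,0] mem=[0,0,0,0]
After op 3 (+): stack=[13] mem=[0,0,0,0]
After op 4 (pop): stack=[empty] mem=[0,0,0,0]
After op 5 (push 1): stack=[1] mem=[0,0,0,0]
After op 6 (STO M3): stack=[empty] mem=[0,0,0,1]
After op 7 (push 6): stack=[6] mem=[0,0,0,1]
After op 8 (RCL M3): stack=[6,1] mem=[0,0,0,1]
After op 9 (+): stack=[7] mem=[0,0,0,1]
After op 10 (RCL M3): stack=[7,1] mem=[0,0,0,1]
After op 11 (push 2): stack=[7,1,2] mem=[0,0,0,1]
After op 12 (STO M1): stack=[7,1] mem=[0,2,0,1]
After op 13 (swap): stack=[1,7] mem=[0,2,0,1]
After op 14 (STO M0): stack=[1] mem=[7,2,0,1]
After op 15 (push 15): stack=[1,15] mem=[7,2,0,1]

Answer: [1, 15]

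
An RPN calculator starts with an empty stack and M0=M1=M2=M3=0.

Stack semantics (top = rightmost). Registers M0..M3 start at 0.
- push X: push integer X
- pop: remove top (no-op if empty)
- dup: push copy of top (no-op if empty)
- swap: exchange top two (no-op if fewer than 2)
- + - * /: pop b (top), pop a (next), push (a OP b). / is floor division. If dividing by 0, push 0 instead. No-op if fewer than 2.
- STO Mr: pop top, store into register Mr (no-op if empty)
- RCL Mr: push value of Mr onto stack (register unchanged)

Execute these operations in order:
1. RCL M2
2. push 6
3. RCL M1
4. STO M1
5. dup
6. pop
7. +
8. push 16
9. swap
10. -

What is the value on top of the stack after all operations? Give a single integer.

Answer: 10

Derivation:
After op 1 (RCL M2): stack=[0] mem=[0,0,0,0]
After op 2 (push 6): stack=[0,6] mem=[0,0,0,0]
After op 3 (RCL M1): stack=[0,6,0] mem=[0,0,0,0]
After op 4 (STO M1): stack=[0,6] mem=[0,0,0,0]
After op 5 (dup): stack=[0,6,6] mem=[0,0,0,0]
After op 6 (pop): stack=[0,6] mem=[0,0,0,0]
After op 7 (+): stack=[6] mem=[0,0,0,0]
After op 8 (push 16): stack=[6,16] mem=[0,0,0,0]
After op 9 (swap): stack=[16,6] mem=[0,0,0,0]
After op 10 (-): stack=[10] mem=[0,0,0,0]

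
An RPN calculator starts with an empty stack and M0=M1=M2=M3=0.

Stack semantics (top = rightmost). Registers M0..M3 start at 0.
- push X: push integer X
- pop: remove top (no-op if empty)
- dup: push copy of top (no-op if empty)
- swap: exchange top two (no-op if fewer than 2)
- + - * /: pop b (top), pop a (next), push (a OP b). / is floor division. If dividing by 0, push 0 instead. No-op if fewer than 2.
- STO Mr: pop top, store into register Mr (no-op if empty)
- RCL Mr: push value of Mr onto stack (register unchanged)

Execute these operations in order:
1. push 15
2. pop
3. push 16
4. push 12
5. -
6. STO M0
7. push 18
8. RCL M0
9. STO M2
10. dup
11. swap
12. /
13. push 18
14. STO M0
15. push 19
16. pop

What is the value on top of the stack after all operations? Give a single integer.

Answer: 1

Derivation:
After op 1 (push 15): stack=[15] mem=[0,0,0,0]
After op 2 (pop): stack=[empty] mem=[0,0,0,0]
After op 3 (push 16): stack=[16] mem=[0,0,0,0]
After op 4 (push 12): stack=[16,12] mem=[0,0,0,0]
After op 5 (-): stack=[4] mem=[0,0,0,0]
After op 6 (STO M0): stack=[empty] mem=[4,0,0,0]
After op 7 (push 18): stack=[18] mem=[4,0,0,0]
After op 8 (RCL M0): stack=[18,4] mem=[4,0,0,0]
After op 9 (STO M2): stack=[18] mem=[4,0,4,0]
After op 10 (dup): stack=[18,18] mem=[4,0,4,0]
After op 11 (swap): stack=[18,18] mem=[4,0,4,0]
After op 12 (/): stack=[1] mem=[4,0,4,0]
After op 13 (push 18): stack=[1,18] mem=[4,0,4,0]
After op 14 (STO M0): stack=[1] mem=[18,0,4,0]
After op 15 (push 19): stack=[1,19] mem=[18,0,4,0]
After op 16 (pop): stack=[1] mem=[18,0,4,0]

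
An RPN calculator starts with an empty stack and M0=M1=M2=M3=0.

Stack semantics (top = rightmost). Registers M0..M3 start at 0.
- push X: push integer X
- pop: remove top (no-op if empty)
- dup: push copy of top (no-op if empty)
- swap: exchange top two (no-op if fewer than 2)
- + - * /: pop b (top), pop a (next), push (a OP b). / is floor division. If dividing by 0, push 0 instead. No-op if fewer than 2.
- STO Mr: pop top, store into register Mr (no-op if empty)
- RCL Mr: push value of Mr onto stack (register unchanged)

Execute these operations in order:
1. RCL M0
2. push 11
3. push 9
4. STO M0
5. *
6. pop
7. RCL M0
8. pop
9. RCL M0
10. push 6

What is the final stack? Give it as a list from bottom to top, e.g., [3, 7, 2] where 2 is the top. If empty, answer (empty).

After op 1 (RCL M0): stack=[0] mem=[0,0,0,0]
After op 2 (push 11): stack=[0,11] mem=[0,0,0,0]
After op 3 (push 9): stack=[0,11,9] mem=[0,0,0,0]
After op 4 (STO M0): stack=[0,11] mem=[9,0,0,0]
After op 5 (*): stack=[0] mem=[9,0,0,0]
After op 6 (pop): stack=[empty] mem=[9,0,0,0]
After op 7 (RCL M0): stack=[9] mem=[9,0,0,0]
After op 8 (pop): stack=[empty] mem=[9,0,0,0]
After op 9 (RCL M0): stack=[9] mem=[9,0,0,0]
After op 10 (push 6): stack=[9,6] mem=[9,0,0,0]

Answer: [9, 6]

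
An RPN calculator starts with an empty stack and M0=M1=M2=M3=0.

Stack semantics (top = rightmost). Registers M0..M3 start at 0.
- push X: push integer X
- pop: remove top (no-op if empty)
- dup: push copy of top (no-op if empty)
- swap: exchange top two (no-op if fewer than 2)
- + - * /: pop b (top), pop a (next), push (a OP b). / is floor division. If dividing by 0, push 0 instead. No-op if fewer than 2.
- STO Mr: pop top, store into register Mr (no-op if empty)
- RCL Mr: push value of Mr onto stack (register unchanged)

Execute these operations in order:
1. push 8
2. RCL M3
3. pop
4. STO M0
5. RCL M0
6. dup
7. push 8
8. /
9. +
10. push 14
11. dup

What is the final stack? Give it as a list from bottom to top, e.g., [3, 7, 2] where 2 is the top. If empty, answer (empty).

After op 1 (push 8): stack=[8] mem=[0,0,0,0]
After op 2 (RCL M3): stack=[8,0] mem=[0,0,0,0]
After op 3 (pop): stack=[8] mem=[0,0,0,0]
After op 4 (STO M0): stack=[empty] mem=[8,0,0,0]
After op 5 (RCL M0): stack=[8] mem=[8,0,0,0]
After op 6 (dup): stack=[8,8] mem=[8,0,0,0]
After op 7 (push 8): stack=[8,8,8] mem=[8,0,0,0]
After op 8 (/): stack=[8,1] mem=[8,0,0,0]
After op 9 (+): stack=[9] mem=[8,0,0,0]
After op 10 (push 14): stack=[9,14] mem=[8,0,0,0]
After op 11 (dup): stack=[9,14,14] mem=[8,0,0,0]

Answer: [9, 14, 14]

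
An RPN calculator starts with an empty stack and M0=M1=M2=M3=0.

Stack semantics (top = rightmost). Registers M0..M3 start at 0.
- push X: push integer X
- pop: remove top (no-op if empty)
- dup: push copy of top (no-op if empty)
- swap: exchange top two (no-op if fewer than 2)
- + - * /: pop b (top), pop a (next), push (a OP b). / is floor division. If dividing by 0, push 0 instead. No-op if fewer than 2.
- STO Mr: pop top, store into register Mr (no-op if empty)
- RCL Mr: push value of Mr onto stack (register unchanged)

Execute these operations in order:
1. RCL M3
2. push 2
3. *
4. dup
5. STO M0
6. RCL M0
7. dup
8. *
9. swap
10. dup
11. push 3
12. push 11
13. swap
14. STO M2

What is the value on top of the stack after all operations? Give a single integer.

After op 1 (RCL M3): stack=[0] mem=[0,0,0,0]
After op 2 (push 2): stack=[0,2] mem=[0,0,0,0]
After op 3 (*): stack=[0] mem=[0,0,0,0]
After op 4 (dup): stack=[0,0] mem=[0,0,0,0]
After op 5 (STO M0): stack=[0] mem=[0,0,0,0]
After op 6 (RCL M0): stack=[0,0] mem=[0,0,0,0]
After op 7 (dup): stack=[0,0,0] mem=[0,0,0,0]
After op 8 (*): stack=[0,0] mem=[0,0,0,0]
After op 9 (swap): stack=[0,0] mem=[0,0,0,0]
After op 10 (dup): stack=[0,0,0] mem=[0,0,0,0]
After op 11 (push 3): stack=[0,0,0,3] mem=[0,0,0,0]
After op 12 (push 11): stack=[0,0,0,3,11] mem=[0,0,0,0]
After op 13 (swap): stack=[0,0,0,11,3] mem=[0,0,0,0]
After op 14 (STO M2): stack=[0,0,0,11] mem=[0,0,3,0]

Answer: 11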